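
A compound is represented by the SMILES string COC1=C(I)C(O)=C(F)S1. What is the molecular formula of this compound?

C5H4FIO2S

Walk through each heavy atom and fill implicit hydrogens from standard valence (C 4, N 3, O 2, S 2, halogen 1):
  atom 1: C, bond orders sum to 1 (valence 4) → 3 H
  atom 2: O, bond orders sum to 2 (valence 2) → 0 H
  atom 3: C, bond orders sum to 4 (valence 4) → 0 H
  atom 4: C, bond orders sum to 4 (valence 4) → 0 H
  atom 5: I (halogen, monovalent) → 0 H
  atom 6: C, bond orders sum to 4 (valence 4) → 0 H
  atom 7: O, bond orders sum to 1 (valence 2) → 1 H
  atom 8: C, bond orders sum to 4 (valence 4) → 0 H
  atom 9: F (halogen, monovalent) → 0 H
  atom 10: S, bond orders sum to 2 (valence 2) → 0 H
Totals → C:5, H:4, F:1, I:1, O:2, S:1.
In Hill order: C5H4FIO2S.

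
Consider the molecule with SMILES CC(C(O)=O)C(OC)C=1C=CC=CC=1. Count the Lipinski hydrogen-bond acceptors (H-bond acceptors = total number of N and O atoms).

3

N atoms: 0; O atoms: 3.
Lipinski HBA = 0 + 3 = 3.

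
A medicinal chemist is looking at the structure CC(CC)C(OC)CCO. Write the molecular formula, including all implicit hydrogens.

C8H18O2

Walk through each heavy atom and fill implicit hydrogens from standard valence (C 4, N 3, O 2, S 2, halogen 1):
  atom 1: C, bond orders sum to 1 (valence 4) → 3 H
  atom 2: C, bond orders sum to 3 (valence 4) → 1 H
  atom 3: C, bond orders sum to 2 (valence 4) → 2 H
  atom 4: C, bond orders sum to 1 (valence 4) → 3 H
  atom 5: C, bond orders sum to 3 (valence 4) → 1 H
  atom 6: O, bond orders sum to 2 (valence 2) → 0 H
  atom 7: C, bond orders sum to 1 (valence 4) → 3 H
  atom 8: C, bond orders sum to 2 (valence 4) → 2 H
  atom 9: C, bond orders sum to 2 (valence 4) → 2 H
  atom 10: O, bond orders sum to 1 (valence 2) → 1 H
Totals → C:8, H:18, O:2.
In Hill order: C8H18O2.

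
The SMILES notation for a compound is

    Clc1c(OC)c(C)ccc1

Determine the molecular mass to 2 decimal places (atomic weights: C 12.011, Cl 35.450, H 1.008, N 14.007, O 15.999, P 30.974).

First, the molecular formula is C8H9ClO (counting implicit H from valence).
  C: 8 × 12.011 = 96.088
  Cl: 1 × 35.450 = 35.450
  H: 9 × 1.008 = 9.072
  O: 1 × 15.999 = 15.999
Sum: 8×12.011 + 1×35.450 + 9×1.008 + 1×15.999 = 156.609 → 156.61 g/mol.

156.61 g/mol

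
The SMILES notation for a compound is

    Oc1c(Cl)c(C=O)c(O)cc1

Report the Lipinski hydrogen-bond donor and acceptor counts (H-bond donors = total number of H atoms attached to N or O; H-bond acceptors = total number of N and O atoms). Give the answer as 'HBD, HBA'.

2, 3

Donors: find every N or O and count the H atoms it carries.
  atom 1 (O): bond orders sum to 1 → 1 H
  atom 7 (O): bond orders sum to 2 → 0 H
  atom 9 (O): bond orders sum to 1 → 1 H
Lipinski HBD = 2.
Acceptors: N atoms = 0, O atoms = 3 → HBA = 3.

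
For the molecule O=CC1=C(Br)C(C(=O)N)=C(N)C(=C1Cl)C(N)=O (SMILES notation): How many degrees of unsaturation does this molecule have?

Degree of unsaturation = (number of rings) + (number of π bonds).
Ring closures in the SMILES: 1.
π bonds: 6 double bonds (each 1 DoU) → 6 DoU from unsaturation.
Total DoU = 1 + 6 = 7.

7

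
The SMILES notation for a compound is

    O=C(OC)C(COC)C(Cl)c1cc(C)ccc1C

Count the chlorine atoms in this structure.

1

Scan the SMILES for Cl atoms (remember two-letter symbols like Cl and Br are single atoms).
Chlorine count: 1.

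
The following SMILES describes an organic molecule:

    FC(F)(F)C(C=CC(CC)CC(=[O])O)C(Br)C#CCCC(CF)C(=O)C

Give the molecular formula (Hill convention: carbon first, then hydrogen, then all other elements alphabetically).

Walk through each heavy atom and fill implicit hydrogens from standard valence (C 4, N 3, O 2, S 2, halogen 1):
  atom 1: F (halogen, monovalent) → 0 H
  atom 2: C, bond orders sum to 4 (valence 4) → 0 H
  atom 3: F (halogen, monovalent) → 0 H
  atom 4: F (halogen, monovalent) → 0 H
  atom 5: C, bond orders sum to 3 (valence 4) → 1 H
  atom 6: C, bond orders sum to 3 (valence 4) → 1 H
  atom 7: C, bond orders sum to 3 (valence 4) → 1 H
  atom 8: C, bond orders sum to 3 (valence 4) → 1 H
  atom 9: C, bond orders sum to 2 (valence 4) → 2 H
  atom 10: C, bond orders sum to 1 (valence 4) → 3 H
  atom 11: C, bond orders sum to 2 (valence 4) → 2 H
  atom 12: C, bond orders sum to 4 (valence 4) → 0 H
  atom 13: O with explicit H count 0
  atom 14: O, bond orders sum to 1 (valence 2) → 1 H
  atom 15: C, bond orders sum to 3 (valence 4) → 1 H
  atom 16: Br (halogen, monovalent) → 0 H
  atom 17: C, bond orders sum to 4 (valence 4) → 0 H
  atom 18: C, bond orders sum to 4 (valence 4) → 0 H
  atom 19: C, bond orders sum to 2 (valence 4) → 2 H
  atom 20: C, bond orders sum to 2 (valence 4) → 2 H
  atom 21: C, bond orders sum to 3 (valence 4) → 1 H
  atom 22: C, bond orders sum to 2 (valence 4) → 2 H
  atom 23: F (halogen, monovalent) → 0 H
  atom 24: C, bond orders sum to 4 (valence 4) → 0 H
  atom 25: O, bond orders sum to 2 (valence 2) → 0 H
  atom 26: C, bond orders sum to 1 (valence 4) → 3 H
Totals → C:18, H:23, Br:1, F:4, O:3.

C18H23BrF4O3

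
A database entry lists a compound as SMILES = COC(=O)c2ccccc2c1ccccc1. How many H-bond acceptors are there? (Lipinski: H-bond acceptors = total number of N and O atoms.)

2

N atoms: 0; O atoms: 2.
Lipinski HBA = 0 + 2 = 2.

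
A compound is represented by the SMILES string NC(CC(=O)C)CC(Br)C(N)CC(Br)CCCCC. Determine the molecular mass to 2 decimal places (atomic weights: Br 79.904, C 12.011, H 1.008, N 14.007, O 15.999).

First, the molecular formula is C14H28Br2N2O (counting implicit H from valence).
  Br: 2 × 79.904 = 159.808
  C: 14 × 12.011 = 168.154
  H: 28 × 1.008 = 28.224
  N: 2 × 14.007 = 28.014
  O: 1 × 15.999 = 15.999
Sum: 2×79.904 + 14×12.011 + 28×1.008 + 2×14.007 + 1×15.999 = 400.199 → 400.20 g/mol.

400.20 g/mol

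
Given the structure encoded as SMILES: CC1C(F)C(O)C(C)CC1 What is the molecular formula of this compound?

Walk through each heavy atom and fill implicit hydrogens from standard valence (C 4, N 3, O 2, S 2, halogen 1):
  atom 1: C, bond orders sum to 1 (valence 4) → 3 H
  atom 2: C, bond orders sum to 3 (valence 4) → 1 H
  atom 3: C, bond orders sum to 3 (valence 4) → 1 H
  atom 4: F (halogen, monovalent) → 0 H
  atom 5: C, bond orders sum to 3 (valence 4) → 1 H
  atom 6: O, bond orders sum to 1 (valence 2) → 1 H
  atom 7: C, bond orders sum to 3 (valence 4) → 1 H
  atom 8: C, bond orders sum to 1 (valence 4) → 3 H
  atom 9: C, bond orders sum to 2 (valence 4) → 2 H
  atom 10: C, bond orders sum to 2 (valence 4) → 2 H
Totals → C:8, H:15, F:1, O:1.
In Hill order: C8H15FO.

C8H15FO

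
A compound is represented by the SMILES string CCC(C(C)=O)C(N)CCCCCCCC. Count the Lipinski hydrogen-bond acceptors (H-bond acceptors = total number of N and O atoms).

N atoms: 1; O atoms: 1.
Lipinski HBA = 1 + 1 = 2.

2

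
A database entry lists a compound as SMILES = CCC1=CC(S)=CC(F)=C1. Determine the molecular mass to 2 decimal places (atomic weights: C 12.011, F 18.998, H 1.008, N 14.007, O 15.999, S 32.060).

First, the molecular formula is C8H9FS (counting implicit H from valence).
  C: 8 × 12.011 = 96.088
  F: 1 × 18.998 = 18.998
  H: 9 × 1.008 = 9.072
  S: 1 × 32.060 = 32.060
Sum: 8×12.011 + 1×18.998 + 9×1.008 + 1×32.060 = 156.218 → 156.22 g/mol.

156.22 g/mol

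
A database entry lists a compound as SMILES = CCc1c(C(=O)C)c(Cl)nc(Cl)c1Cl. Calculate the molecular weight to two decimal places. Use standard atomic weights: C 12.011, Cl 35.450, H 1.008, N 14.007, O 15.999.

First, the molecular formula is C9H8Cl3NO (counting implicit H from valence).
  C: 9 × 12.011 = 108.099
  Cl: 3 × 35.450 = 106.350
  H: 8 × 1.008 = 8.064
  N: 1 × 14.007 = 14.007
  O: 1 × 15.999 = 15.999
Sum: 9×12.011 + 3×35.450 + 8×1.008 + 1×14.007 + 1×15.999 = 252.519 → 252.52 g/mol.

252.52 g/mol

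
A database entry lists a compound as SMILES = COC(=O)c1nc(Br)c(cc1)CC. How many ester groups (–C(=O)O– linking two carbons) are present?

1

The ester motif appears at heavy-atom position 3 in the SMILES.
Ester count: 1.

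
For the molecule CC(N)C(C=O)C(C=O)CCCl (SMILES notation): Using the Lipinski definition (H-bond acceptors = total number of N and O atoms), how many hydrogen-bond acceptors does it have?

N atoms: 1; O atoms: 2.
Lipinski HBA = 1 + 2 = 3.

3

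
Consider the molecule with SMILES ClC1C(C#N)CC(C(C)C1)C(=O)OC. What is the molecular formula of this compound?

C10H14ClNO2

Walk through each heavy atom and fill implicit hydrogens from standard valence (C 4, N 3, O 2, S 2, halogen 1):
  atom 1: Cl (halogen, monovalent) → 0 H
  atom 2: C, bond orders sum to 3 (valence 4) → 1 H
  atom 3: C, bond orders sum to 3 (valence 4) → 1 H
  atom 4: C, bond orders sum to 4 (valence 4) → 0 H
  atom 5: N, bond orders sum to 3 (valence 3) → 0 H
  atom 6: C, bond orders sum to 2 (valence 4) → 2 H
  atom 7: C, bond orders sum to 3 (valence 4) → 1 H
  atom 8: C, bond orders sum to 3 (valence 4) → 1 H
  atom 9: C, bond orders sum to 1 (valence 4) → 3 H
  atom 10: C, bond orders sum to 2 (valence 4) → 2 H
  atom 11: C, bond orders sum to 4 (valence 4) → 0 H
  atom 12: O, bond orders sum to 2 (valence 2) → 0 H
  atom 13: O, bond orders sum to 2 (valence 2) → 0 H
  atom 14: C, bond orders sum to 1 (valence 4) → 3 H
Totals → C:10, H:14, Cl:1, N:1, O:2.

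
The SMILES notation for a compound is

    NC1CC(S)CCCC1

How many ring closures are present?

1

In SMILES, each pair of matching ring-closure digits denotes one ring-closing bond; the number of such bonds equals the number of independent rings.
Ring-closure bonds here: 1.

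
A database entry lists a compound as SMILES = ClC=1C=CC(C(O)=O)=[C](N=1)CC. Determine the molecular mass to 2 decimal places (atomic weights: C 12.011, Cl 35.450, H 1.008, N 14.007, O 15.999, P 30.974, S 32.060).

First, the molecular formula is C8H8ClNO2 (counting implicit H from valence).
  C: 8 × 12.011 = 96.088
  Cl: 1 × 35.450 = 35.450
  H: 8 × 1.008 = 8.064
  N: 1 × 14.007 = 14.007
  O: 2 × 15.999 = 31.998
Sum: 8×12.011 + 1×35.450 + 8×1.008 + 1×14.007 + 2×15.999 = 185.607 → 185.61 g/mol.

185.61 g/mol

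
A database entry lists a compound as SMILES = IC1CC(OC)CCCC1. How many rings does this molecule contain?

1

In SMILES, each pair of matching ring-closure digits denotes one ring-closing bond; the number of such bonds equals the number of independent rings.
Ring-closure bonds here: 1.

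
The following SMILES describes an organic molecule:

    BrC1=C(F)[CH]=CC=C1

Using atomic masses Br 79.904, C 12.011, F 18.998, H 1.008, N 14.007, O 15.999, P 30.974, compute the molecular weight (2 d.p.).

175.00 g/mol

First, the molecular formula is C6H4BrF (counting implicit H from valence).
  Br: 1 × 79.904 = 79.904
  C: 6 × 12.011 = 72.066
  F: 1 × 18.998 = 18.998
  H: 4 × 1.008 = 4.032
Sum: 1×79.904 + 6×12.011 + 1×18.998 + 4×1.008 = 175.000 → 175.00 g/mol.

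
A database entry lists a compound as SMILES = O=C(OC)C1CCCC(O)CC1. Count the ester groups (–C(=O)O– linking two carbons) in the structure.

The ester motif appears at heavy-atom position 2 in the SMILES.
Other groups present: 1 hydroxyl.
Ester count: 1.

1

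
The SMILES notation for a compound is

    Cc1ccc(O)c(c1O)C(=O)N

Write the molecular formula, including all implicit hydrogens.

C8H9NO3

Walk through each heavy atom and fill implicit hydrogens from standard valence (C 4, N 3, O 2, S 2, halogen 1); for lowercase aromatic atoms, an aromatic c carries 1 H when it has two neighbours and 0 H with three, and aromatic n carries 0 H:
  atom 1: C, bond orders sum to 1 (valence 4) → 3 H
  atom 2: aromatic c, 3 neighbours → 0 H
  atom 3: aromatic c, 2 neighbours → 1 H
  atom 4: aromatic c, 2 neighbours → 1 H
  atom 5: aromatic c, 3 neighbours → 0 H
  atom 6: O, bond orders sum to 1 (valence 2) → 1 H
  atom 7: aromatic c, 3 neighbours → 0 H
  atom 8: aromatic c, 3 neighbours → 0 H
  atom 9: O, bond orders sum to 1 (valence 2) → 1 H
  atom 10: C, bond orders sum to 4 (valence 4) → 0 H
  atom 11: O, bond orders sum to 2 (valence 2) → 0 H
  atom 12: N, bond orders sum to 1 (valence 3) → 2 H
Totals → C:8, H:9, N:1, O:3.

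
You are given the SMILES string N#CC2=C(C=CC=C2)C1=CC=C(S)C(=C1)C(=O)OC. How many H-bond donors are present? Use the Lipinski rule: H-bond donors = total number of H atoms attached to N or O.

0

Donors: find every N or O and count the H atoms it carries.
  atom 1 (N): bond orders sum to 3 → 0 H
  atom 17 (O): bond orders sum to 2 → 0 H
  atom 18 (O): bond orders sum to 2 → 0 H
Lipinski HBD = 0.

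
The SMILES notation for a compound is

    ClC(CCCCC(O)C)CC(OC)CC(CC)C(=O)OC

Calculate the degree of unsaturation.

1

Degree of unsaturation = (number of rings) + (number of π bonds).
Ring closures in the SMILES: 0.
π bonds: 1 double bond (each 1 DoU) → 1 DoU from unsaturation.
Total DoU = 0 + 1 = 1.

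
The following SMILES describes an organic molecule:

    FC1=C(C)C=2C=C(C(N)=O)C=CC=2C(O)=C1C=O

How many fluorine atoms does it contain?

1

Scan the SMILES for F atoms (remember two-letter symbols like Cl and Br are single atoms).
Fluorine count: 1.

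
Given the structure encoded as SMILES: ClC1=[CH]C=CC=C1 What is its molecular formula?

C6H5Cl

Walk through each heavy atom and fill implicit hydrogens from standard valence (C 4, N 3, O 2, S 2, halogen 1):
  atom 1: Cl (halogen, monovalent) → 0 H
  atom 2: C, bond orders sum to 4 (valence 4) → 0 H
  atom 3: C with explicit H count 1
  atom 4: C, bond orders sum to 3 (valence 4) → 1 H
  atom 5: C, bond orders sum to 3 (valence 4) → 1 H
  atom 6: C, bond orders sum to 3 (valence 4) → 1 H
  atom 7: C, bond orders sum to 3 (valence 4) → 1 H
Totals → C:6, H:5, Cl:1.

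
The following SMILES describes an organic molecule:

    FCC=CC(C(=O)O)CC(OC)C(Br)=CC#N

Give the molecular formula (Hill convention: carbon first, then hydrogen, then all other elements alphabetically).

Walk through each heavy atom and fill implicit hydrogens from standard valence (C 4, N 3, O 2, S 2, halogen 1):
  atom 1: F (halogen, monovalent) → 0 H
  atom 2: C, bond orders sum to 2 (valence 4) → 2 H
  atom 3: C, bond orders sum to 3 (valence 4) → 1 H
  atom 4: C, bond orders sum to 3 (valence 4) → 1 H
  atom 5: C, bond orders sum to 3 (valence 4) → 1 H
  atom 6: C, bond orders sum to 4 (valence 4) → 0 H
  atom 7: O, bond orders sum to 2 (valence 2) → 0 H
  atom 8: O, bond orders sum to 1 (valence 2) → 1 H
  atom 9: C, bond orders sum to 2 (valence 4) → 2 H
  atom 10: C, bond orders sum to 3 (valence 4) → 1 H
  atom 11: O, bond orders sum to 2 (valence 2) → 0 H
  atom 12: C, bond orders sum to 1 (valence 4) → 3 H
  atom 13: C, bond orders sum to 4 (valence 4) → 0 H
  atom 14: Br (halogen, monovalent) → 0 H
  atom 15: C, bond orders sum to 3 (valence 4) → 1 H
  atom 16: C, bond orders sum to 4 (valence 4) → 0 H
  atom 17: N, bond orders sum to 3 (valence 3) → 0 H
Totals → C:11, H:13, Br:1, F:1, N:1, O:3.
In Hill order: C11H13BrFNO3.

C11H13BrFNO3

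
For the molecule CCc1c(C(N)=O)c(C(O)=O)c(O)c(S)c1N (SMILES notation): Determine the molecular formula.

Walk through each heavy atom and fill implicit hydrogens from standard valence (C 4, N 3, O 2, S 2, halogen 1); for lowercase aromatic atoms, an aromatic c carries 1 H when it has two neighbours and 0 H with three, and aromatic n carries 0 H:
  atom 1: C, bond orders sum to 1 (valence 4) → 3 H
  atom 2: C, bond orders sum to 2 (valence 4) → 2 H
  atom 3: aromatic c, 3 neighbours → 0 H
  atom 4: aromatic c, 3 neighbours → 0 H
  atom 5: C, bond orders sum to 4 (valence 4) → 0 H
  atom 6: N, bond orders sum to 1 (valence 3) → 2 H
  atom 7: O, bond orders sum to 2 (valence 2) → 0 H
  atom 8: aromatic c, 3 neighbours → 0 H
  atom 9: C, bond orders sum to 4 (valence 4) → 0 H
  atom 10: O, bond orders sum to 1 (valence 2) → 1 H
  atom 11: O, bond orders sum to 2 (valence 2) → 0 H
  atom 12: aromatic c, 3 neighbours → 0 H
  atom 13: O, bond orders sum to 1 (valence 2) → 1 H
  atom 14: aromatic c, 3 neighbours → 0 H
  atom 15: S, bond orders sum to 1 (valence 2) → 1 H
  atom 16: aromatic c, 3 neighbours → 0 H
  atom 17: N, bond orders sum to 1 (valence 3) → 2 H
Totals → C:10, H:12, N:2, O:4, S:1.

C10H12N2O4S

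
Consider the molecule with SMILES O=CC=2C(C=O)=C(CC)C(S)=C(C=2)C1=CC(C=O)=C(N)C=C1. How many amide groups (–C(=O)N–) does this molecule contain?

0

Scan the SMILES for the amide motif — none present.
Groups that are present: 3 aldehyde, 1 primary amine, 1 thiol.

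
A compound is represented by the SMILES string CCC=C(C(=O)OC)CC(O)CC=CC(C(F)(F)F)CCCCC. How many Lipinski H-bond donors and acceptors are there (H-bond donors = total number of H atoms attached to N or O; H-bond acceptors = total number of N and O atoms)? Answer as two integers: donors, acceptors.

1, 3

Donors: find every N or O and count the H atoms it carries.
  atom 6 (O): bond orders sum to 2 → 0 H
  atom 7 (O): bond orders sum to 2 → 0 H
  atom 11 (O): bond orders sum to 1 → 1 H
Lipinski HBD = 1.
Acceptors: N atoms = 0, O atoms = 3 → HBA = 3.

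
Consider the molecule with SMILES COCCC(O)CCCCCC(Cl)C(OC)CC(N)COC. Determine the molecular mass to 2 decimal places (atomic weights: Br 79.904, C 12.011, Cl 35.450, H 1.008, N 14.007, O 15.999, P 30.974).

First, the molecular formula is C16H34ClNO4 (counting implicit H from valence).
  C: 16 × 12.011 = 192.176
  Cl: 1 × 35.450 = 35.450
  H: 34 × 1.008 = 34.272
  N: 1 × 14.007 = 14.007
  O: 4 × 15.999 = 63.996
Sum: 16×12.011 + 1×35.450 + 34×1.008 + 1×14.007 + 4×15.999 = 339.901 → 339.90 g/mol.

339.90 g/mol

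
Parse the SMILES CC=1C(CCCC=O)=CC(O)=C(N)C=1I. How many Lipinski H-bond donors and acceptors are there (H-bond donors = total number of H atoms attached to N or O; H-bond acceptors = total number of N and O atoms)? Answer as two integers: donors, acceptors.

Donors: find every N or O and count the H atoms it carries.
  atom 8 (O): bond orders sum to 2 → 0 H
  atom 11 (O): bond orders sum to 1 → 1 H
  atom 13 (N): bond orders sum to 1 → 2 H
Lipinski HBD = 3.
Acceptors: N atoms = 1, O atoms = 2 → HBA = 3.

3, 3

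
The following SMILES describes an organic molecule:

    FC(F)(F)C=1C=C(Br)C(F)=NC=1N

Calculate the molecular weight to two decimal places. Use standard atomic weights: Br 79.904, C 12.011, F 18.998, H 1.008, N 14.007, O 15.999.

259.00 g/mol

First, the molecular formula is C6H3BrF4N2 (counting implicit H from valence).
  Br: 1 × 79.904 = 79.904
  C: 6 × 12.011 = 72.066
  F: 4 × 18.998 = 75.992
  H: 3 × 1.008 = 3.024
  N: 2 × 14.007 = 28.014
Sum: 1×79.904 + 6×12.011 + 4×18.998 + 3×1.008 + 2×14.007 = 259.000 → 259.00 g/mol.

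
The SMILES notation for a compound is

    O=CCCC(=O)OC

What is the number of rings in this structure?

0

In SMILES, each pair of matching ring-closure digits denotes one ring-closing bond; the number of such bonds equals the number of independent rings.
Ring-closure bonds here: 0.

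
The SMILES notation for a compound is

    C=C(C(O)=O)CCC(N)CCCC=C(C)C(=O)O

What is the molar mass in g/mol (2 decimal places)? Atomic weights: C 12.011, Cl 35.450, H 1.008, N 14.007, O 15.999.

255.31 g/mol

First, the molecular formula is C13H21NO4 (counting implicit H from valence).
  C: 13 × 12.011 = 156.143
  H: 21 × 1.008 = 21.168
  N: 1 × 14.007 = 14.007
  O: 4 × 15.999 = 63.996
Sum: 13×12.011 + 21×1.008 + 1×14.007 + 4×15.999 = 255.314 → 255.31 g/mol.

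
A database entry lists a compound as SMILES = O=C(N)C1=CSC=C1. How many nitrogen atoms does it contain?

1

Scan the SMILES for N atoms (remember two-letter symbols like Cl and Br are single atoms).
Nitrogen count: 1.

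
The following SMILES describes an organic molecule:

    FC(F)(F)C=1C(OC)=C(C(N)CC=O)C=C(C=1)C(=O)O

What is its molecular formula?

Walk through each heavy atom and fill implicit hydrogens from standard valence (C 4, N 3, O 2, S 2, halogen 1):
  atom 1: F (halogen, monovalent) → 0 H
  atom 2: C, bond orders sum to 4 (valence 4) → 0 H
  atom 3: F (halogen, monovalent) → 0 H
  atom 4: F (halogen, monovalent) → 0 H
  atom 5: C, bond orders sum to 4 (valence 4) → 0 H
  atom 6: C, bond orders sum to 4 (valence 4) → 0 H
  atom 7: O, bond orders sum to 2 (valence 2) → 0 H
  atom 8: C, bond orders sum to 1 (valence 4) → 3 H
  atom 9: C, bond orders sum to 4 (valence 4) → 0 H
  atom 10: C, bond orders sum to 3 (valence 4) → 1 H
  atom 11: N, bond orders sum to 1 (valence 3) → 2 H
  atom 12: C, bond orders sum to 2 (valence 4) → 2 H
  atom 13: C, bond orders sum to 3 (valence 4) → 1 H
  atom 14: O, bond orders sum to 2 (valence 2) → 0 H
  atom 15: C, bond orders sum to 3 (valence 4) → 1 H
  atom 16: C, bond orders sum to 4 (valence 4) → 0 H
  atom 17: C, bond orders sum to 3 (valence 4) → 1 H
  atom 18: C, bond orders sum to 4 (valence 4) → 0 H
  atom 19: O, bond orders sum to 2 (valence 2) → 0 H
  atom 20: O, bond orders sum to 1 (valence 2) → 1 H
Totals → C:12, H:12, F:3, N:1, O:4.
In Hill order: C12H12F3NO4.

C12H12F3NO4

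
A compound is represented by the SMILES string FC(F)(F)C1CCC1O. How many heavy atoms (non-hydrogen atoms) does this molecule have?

Every atom symbol written in the SMILES (organic subset) is one heavy atom; implicit H are not written.
Heavy atoms by element → C:5, F:3, O:1.
Total: 9.

9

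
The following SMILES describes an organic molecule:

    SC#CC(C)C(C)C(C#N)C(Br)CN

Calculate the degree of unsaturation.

4

Molecular formula: C10H15BrN2S.
DoU = (2C + 2 + N − H − X) / 2, where X is the halogen count and O/S are ignored.
    = (2·10 + 2 + 2 − 15 − 1) / 2 = 8 / 2 = 4.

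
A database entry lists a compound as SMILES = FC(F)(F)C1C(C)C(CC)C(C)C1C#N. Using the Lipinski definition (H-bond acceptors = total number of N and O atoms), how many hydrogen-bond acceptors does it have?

N atoms: 1; O atoms: 0.
Lipinski HBA = 1 + 0 = 1.

1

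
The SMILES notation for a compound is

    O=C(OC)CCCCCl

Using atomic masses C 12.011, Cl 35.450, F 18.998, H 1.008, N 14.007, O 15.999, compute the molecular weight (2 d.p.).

150.60 g/mol

First, the molecular formula is C6H11ClO2 (counting implicit H from valence).
  C: 6 × 12.011 = 72.066
  Cl: 1 × 35.450 = 35.450
  H: 11 × 1.008 = 11.088
  O: 2 × 15.999 = 31.998
Sum: 6×12.011 + 1×35.450 + 11×1.008 + 2×15.999 = 150.602 → 150.60 g/mol.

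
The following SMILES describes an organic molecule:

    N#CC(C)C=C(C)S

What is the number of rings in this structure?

0

In SMILES, each pair of matching ring-closure digits denotes one ring-closing bond; the number of such bonds equals the number of independent rings.
Ring-closure bonds here: 0.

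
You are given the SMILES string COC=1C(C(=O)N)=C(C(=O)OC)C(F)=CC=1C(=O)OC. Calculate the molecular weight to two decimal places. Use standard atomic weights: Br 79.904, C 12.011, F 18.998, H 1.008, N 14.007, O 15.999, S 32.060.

285.23 g/mol

First, the molecular formula is C12H12FNO6 (counting implicit H from valence).
  C: 12 × 12.011 = 144.132
  F: 1 × 18.998 = 18.998
  H: 12 × 1.008 = 12.096
  N: 1 × 14.007 = 14.007
  O: 6 × 15.999 = 95.994
Sum: 12×12.011 + 1×18.998 + 12×1.008 + 1×14.007 + 6×15.999 = 285.227 → 285.23 g/mol.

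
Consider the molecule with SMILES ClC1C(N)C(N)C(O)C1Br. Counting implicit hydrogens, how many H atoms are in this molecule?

10

Walk through each heavy atom and fill implicit hydrogens from standard valence (C 4, N 3, O 2, S 2, halogen 1):
  atom 1: Cl (halogen, monovalent) → 0 H
  atom 2: C, bond orders sum to 3 (valence 4) → 1 H
  atom 3: C, bond orders sum to 3 (valence 4) → 1 H
  atom 4: N, bond orders sum to 1 (valence 3) → 2 H
  atom 5: C, bond orders sum to 3 (valence 4) → 1 H
  atom 6: N, bond orders sum to 1 (valence 3) → 2 H
  atom 7: C, bond orders sum to 3 (valence 4) → 1 H
  atom 8: O, bond orders sum to 1 (valence 2) → 1 H
  atom 9: C, bond orders sum to 3 (valence 4) → 1 H
  atom 10: Br (halogen, monovalent) → 0 H
Total hydrogens: 10.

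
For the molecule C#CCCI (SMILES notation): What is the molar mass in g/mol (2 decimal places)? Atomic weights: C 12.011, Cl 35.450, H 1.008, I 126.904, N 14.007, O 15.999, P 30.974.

First, the molecular formula is C4H5I (counting implicit H from valence).
  C: 4 × 12.011 = 48.044
  H: 5 × 1.008 = 5.040
  I: 1 × 126.904 = 126.904
Sum: 4×12.011 + 5×1.008 + 1×126.904 = 179.988 → 179.99 g/mol.

179.99 g/mol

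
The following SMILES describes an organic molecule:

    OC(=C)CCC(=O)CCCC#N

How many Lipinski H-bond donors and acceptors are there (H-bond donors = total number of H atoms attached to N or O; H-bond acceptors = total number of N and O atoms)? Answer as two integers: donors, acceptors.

1, 3

Donors: find every N or O and count the H atoms it carries.
  atom 1 (O): bond orders sum to 1 → 1 H
  atom 7 (O): bond orders sum to 2 → 0 H
  atom 12 (N): bond orders sum to 3 → 0 H
Lipinski HBD = 1.
Acceptors: N atoms = 1, O atoms = 2 → HBA = 3.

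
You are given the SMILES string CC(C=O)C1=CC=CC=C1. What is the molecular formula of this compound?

C9H10O

Walk through each heavy atom and fill implicit hydrogens from standard valence (C 4, N 3, O 2, S 2, halogen 1):
  atom 1: C, bond orders sum to 1 (valence 4) → 3 H
  atom 2: C, bond orders sum to 3 (valence 4) → 1 H
  atom 3: C, bond orders sum to 3 (valence 4) → 1 H
  atom 4: O, bond orders sum to 2 (valence 2) → 0 H
  atom 5: C, bond orders sum to 4 (valence 4) → 0 H
  atom 6: C, bond orders sum to 3 (valence 4) → 1 H
  atom 7: C, bond orders sum to 3 (valence 4) → 1 H
  atom 8: C, bond orders sum to 3 (valence 4) → 1 H
  atom 9: C, bond orders sum to 3 (valence 4) → 1 H
  atom 10: C, bond orders sum to 3 (valence 4) → 1 H
Totals → C:9, H:10, O:1.
In Hill order: C9H10O.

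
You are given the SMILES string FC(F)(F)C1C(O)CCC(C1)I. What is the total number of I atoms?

1

Scan the SMILES for I atoms (remember two-letter symbols like Cl and Br are single atoms).
Iodine count: 1.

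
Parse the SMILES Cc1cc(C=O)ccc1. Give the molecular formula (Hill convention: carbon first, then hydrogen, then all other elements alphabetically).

Walk through each heavy atom and fill implicit hydrogens from standard valence (C 4, N 3, O 2, S 2, halogen 1); for lowercase aromatic atoms, an aromatic c carries 1 H when it has two neighbours and 0 H with three, and aromatic n carries 0 H:
  atom 1: C, bond orders sum to 1 (valence 4) → 3 H
  atom 2: aromatic c, 3 neighbours → 0 H
  atom 3: aromatic c, 2 neighbours → 1 H
  atom 4: aromatic c, 3 neighbours → 0 H
  atom 5: C, bond orders sum to 3 (valence 4) → 1 H
  atom 6: O, bond orders sum to 2 (valence 2) → 0 H
  atom 7: aromatic c, 2 neighbours → 1 H
  atom 8: aromatic c, 2 neighbours → 1 H
  atom 9: aromatic c, 2 neighbours → 1 H
Totals → C:8, H:8, O:1.
In Hill order: C8H8O.

C8H8O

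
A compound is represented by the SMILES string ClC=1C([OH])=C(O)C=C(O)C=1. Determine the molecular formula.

Walk through each heavy atom and fill implicit hydrogens from standard valence (C 4, N 3, O 2, S 2, halogen 1):
  atom 1: Cl (halogen, monovalent) → 0 H
  atom 2: C, bond orders sum to 4 (valence 4) → 0 H
  atom 3: C, bond orders sum to 4 (valence 4) → 0 H
  atom 4: O with explicit H count 1
  atom 5: C, bond orders sum to 4 (valence 4) → 0 H
  atom 6: O, bond orders sum to 1 (valence 2) → 1 H
  atom 7: C, bond orders sum to 3 (valence 4) → 1 H
  atom 8: C, bond orders sum to 4 (valence 4) → 0 H
  atom 9: O, bond orders sum to 1 (valence 2) → 1 H
  atom 10: C, bond orders sum to 3 (valence 4) → 1 H
Totals → C:6, H:5, Cl:1, O:3.
In Hill order: C6H5ClO3.

C6H5ClO3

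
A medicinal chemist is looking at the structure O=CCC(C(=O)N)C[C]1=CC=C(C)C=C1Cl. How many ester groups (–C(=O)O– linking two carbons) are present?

0

Scan the SMILES for the ester motif — none present.
Groups that are present: 1 aldehyde, 1 amide.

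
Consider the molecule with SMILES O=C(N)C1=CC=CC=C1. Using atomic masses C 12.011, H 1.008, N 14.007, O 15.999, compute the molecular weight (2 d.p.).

First, the molecular formula is C7H7NO (counting implicit H from valence).
  C: 7 × 12.011 = 84.077
  H: 7 × 1.008 = 7.056
  N: 1 × 14.007 = 14.007
  O: 1 × 15.999 = 15.999
Sum: 7×12.011 + 7×1.008 + 1×14.007 + 1×15.999 = 121.139 → 121.14 g/mol.

121.14 g/mol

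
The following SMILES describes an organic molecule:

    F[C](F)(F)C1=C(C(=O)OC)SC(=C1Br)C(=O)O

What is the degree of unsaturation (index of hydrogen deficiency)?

Degree of unsaturation = (number of rings) + (number of π bonds).
Ring closures in the SMILES: 1.
π bonds: 4 double bonds (each 1 DoU) → 4 DoU from unsaturation.
Total DoU = 1 + 4 = 5.

5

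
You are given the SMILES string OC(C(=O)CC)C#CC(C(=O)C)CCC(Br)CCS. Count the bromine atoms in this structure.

1

Scan the SMILES for Br atoms (remember two-letter symbols like Cl and Br are single atoms).
Bromine count: 1.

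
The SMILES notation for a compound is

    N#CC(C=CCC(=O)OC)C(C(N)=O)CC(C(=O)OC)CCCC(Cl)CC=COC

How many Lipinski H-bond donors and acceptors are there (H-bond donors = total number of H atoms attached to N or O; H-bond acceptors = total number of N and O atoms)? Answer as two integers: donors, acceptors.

2, 8

Donors: find every N or O and count the H atoms it carries.
  atom 1 (N): bond orders sum to 3 → 0 H
  atom 8 (O): bond orders sum to 2 → 0 H
  atom 9 (O): bond orders sum to 2 → 0 H
  atom 13 (N): bond orders sum to 1 → 2 H
  atom 14 (O): bond orders sum to 2 → 0 H
  atom 18 (O): bond orders sum to 2 → 0 H
  atom 19 (O): bond orders sum to 2 → 0 H
  atom 29 (O): bond orders sum to 2 → 0 H
Lipinski HBD = 2.
Acceptors: N atoms = 2, O atoms = 6 → HBA = 8.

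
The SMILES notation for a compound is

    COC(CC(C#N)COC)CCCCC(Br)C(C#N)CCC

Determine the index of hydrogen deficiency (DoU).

4

Degree of unsaturation = (number of rings) + (number of π bonds).
Ring closures in the SMILES: 0.
π bonds: 2 triple bonds (each 2 DoU) → 4 DoU from unsaturation.
Total DoU = 0 + 4 = 4.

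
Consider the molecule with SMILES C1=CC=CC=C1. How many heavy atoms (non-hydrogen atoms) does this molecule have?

6

Every atom symbol written in the SMILES (organic subset) is one heavy atom; implicit H are not written.
Heavy atoms by element → C:6.
Total: 6.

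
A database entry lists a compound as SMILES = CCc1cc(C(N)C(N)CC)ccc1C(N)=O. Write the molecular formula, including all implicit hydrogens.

C13H21N3O

Walk through each heavy atom and fill implicit hydrogens from standard valence (C 4, N 3, O 2, S 2, halogen 1); for lowercase aromatic atoms, an aromatic c carries 1 H when it has two neighbours and 0 H with three, and aromatic n carries 0 H:
  atom 1: C, bond orders sum to 1 (valence 4) → 3 H
  atom 2: C, bond orders sum to 2 (valence 4) → 2 H
  atom 3: aromatic c, 3 neighbours → 0 H
  atom 4: aromatic c, 2 neighbours → 1 H
  atom 5: aromatic c, 3 neighbours → 0 H
  atom 6: C, bond orders sum to 3 (valence 4) → 1 H
  atom 7: N, bond orders sum to 1 (valence 3) → 2 H
  atom 8: C, bond orders sum to 3 (valence 4) → 1 H
  atom 9: N, bond orders sum to 1 (valence 3) → 2 H
  atom 10: C, bond orders sum to 2 (valence 4) → 2 H
  atom 11: C, bond orders sum to 1 (valence 4) → 3 H
  atom 12: aromatic c, 2 neighbours → 1 H
  atom 13: aromatic c, 2 neighbours → 1 H
  atom 14: aromatic c, 3 neighbours → 0 H
  atom 15: C, bond orders sum to 4 (valence 4) → 0 H
  atom 16: N, bond orders sum to 1 (valence 3) → 2 H
  atom 17: O, bond orders sum to 2 (valence 2) → 0 H
Totals → C:13, H:21, N:3, O:1.
In Hill order: C13H21N3O.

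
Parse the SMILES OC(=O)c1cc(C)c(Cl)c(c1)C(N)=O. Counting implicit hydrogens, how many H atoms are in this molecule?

Walk through each heavy atom and fill implicit hydrogens from standard valence (C 4, N 3, O 2, S 2, halogen 1); for lowercase aromatic atoms, an aromatic c carries 1 H when it has two neighbours and 0 H with three, and aromatic n carries 0 H:
  atom 1: O, bond orders sum to 1 (valence 2) → 1 H
  atom 2: C, bond orders sum to 4 (valence 4) → 0 H
  atom 3: O, bond orders sum to 2 (valence 2) → 0 H
  atom 4: aromatic c, 3 neighbours → 0 H
  atom 5: aromatic c, 2 neighbours → 1 H
  atom 6: aromatic c, 3 neighbours → 0 H
  atom 7: C, bond orders sum to 1 (valence 4) → 3 H
  atom 8: aromatic c, 3 neighbours → 0 H
  atom 9: Cl (halogen, monovalent) → 0 H
  atom 10: aromatic c, 3 neighbours → 0 H
  atom 11: aromatic c, 2 neighbours → 1 H
  atom 12: C, bond orders sum to 4 (valence 4) → 0 H
  atom 13: N, bond orders sum to 1 (valence 3) → 2 H
  atom 14: O, bond orders sum to 2 (valence 2) → 0 H
Total hydrogens: 8.

8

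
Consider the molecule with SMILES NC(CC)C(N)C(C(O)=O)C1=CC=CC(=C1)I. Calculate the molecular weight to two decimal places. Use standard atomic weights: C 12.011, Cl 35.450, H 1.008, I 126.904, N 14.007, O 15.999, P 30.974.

348.18 g/mol

First, the molecular formula is C12H17IN2O2 (counting implicit H from valence).
  C: 12 × 12.011 = 144.132
  H: 17 × 1.008 = 17.136
  I: 1 × 126.904 = 126.904
  N: 2 × 14.007 = 28.014
  O: 2 × 15.999 = 31.998
Sum: 12×12.011 + 17×1.008 + 1×126.904 + 2×14.007 + 2×15.999 = 348.184 → 348.18 g/mol.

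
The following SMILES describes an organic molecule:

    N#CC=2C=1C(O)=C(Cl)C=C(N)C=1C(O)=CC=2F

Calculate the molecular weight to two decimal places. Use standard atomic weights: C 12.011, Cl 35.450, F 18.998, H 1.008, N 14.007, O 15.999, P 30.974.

252.63 g/mol

First, the molecular formula is C11H6ClFN2O2 (counting implicit H from valence).
  C: 11 × 12.011 = 132.121
  Cl: 1 × 35.450 = 35.450
  F: 1 × 18.998 = 18.998
  H: 6 × 1.008 = 6.048
  N: 2 × 14.007 = 28.014
  O: 2 × 15.999 = 31.998
Sum: 11×12.011 + 1×35.450 + 1×18.998 + 6×1.008 + 2×14.007 + 2×15.999 = 252.629 → 252.63 g/mol.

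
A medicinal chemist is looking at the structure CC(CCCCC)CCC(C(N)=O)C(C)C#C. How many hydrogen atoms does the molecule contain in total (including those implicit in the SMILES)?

27

Walk through each heavy atom and fill implicit hydrogens from standard valence (C 4, N 3, O 2, S 2, halogen 1):
  atom 1: C, bond orders sum to 1 (valence 4) → 3 H
  atom 2: C, bond orders sum to 3 (valence 4) → 1 H
  atom 3: C, bond orders sum to 2 (valence 4) → 2 H
  atom 4: C, bond orders sum to 2 (valence 4) → 2 H
  atom 5: C, bond orders sum to 2 (valence 4) → 2 H
  atom 6: C, bond orders sum to 2 (valence 4) → 2 H
  atom 7: C, bond orders sum to 1 (valence 4) → 3 H
  atom 8: C, bond orders sum to 2 (valence 4) → 2 H
  atom 9: C, bond orders sum to 2 (valence 4) → 2 H
  atom 10: C, bond orders sum to 3 (valence 4) → 1 H
  atom 11: C, bond orders sum to 4 (valence 4) → 0 H
  atom 12: N, bond orders sum to 1 (valence 3) → 2 H
  atom 13: O, bond orders sum to 2 (valence 2) → 0 H
  atom 14: C, bond orders sum to 3 (valence 4) → 1 H
  atom 15: C, bond orders sum to 1 (valence 4) → 3 H
  atom 16: C, bond orders sum to 4 (valence 4) → 0 H
  atom 17: C, bond orders sum to 3 (valence 4) → 1 H
Total hydrogens: 27.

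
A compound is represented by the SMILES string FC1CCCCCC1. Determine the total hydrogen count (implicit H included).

13

Walk through each heavy atom and fill implicit hydrogens from standard valence (C 4, N 3, O 2, S 2, halogen 1):
  atom 1: F (halogen, monovalent) → 0 H
  atom 2: C, bond orders sum to 3 (valence 4) → 1 H
  atom 3: C, bond orders sum to 2 (valence 4) → 2 H
  atom 4: C, bond orders sum to 2 (valence 4) → 2 H
  atom 5: C, bond orders sum to 2 (valence 4) → 2 H
  atom 6: C, bond orders sum to 2 (valence 4) → 2 H
  atom 7: C, bond orders sum to 2 (valence 4) → 2 H
  atom 8: C, bond orders sum to 2 (valence 4) → 2 H
Total hydrogens: 13.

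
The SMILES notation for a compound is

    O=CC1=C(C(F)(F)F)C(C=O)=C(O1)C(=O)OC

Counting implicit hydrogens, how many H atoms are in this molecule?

5

Walk through each heavy atom and fill implicit hydrogens from standard valence (C 4, N 3, O 2, S 2, halogen 1):
  atom 1: O, bond orders sum to 2 (valence 2) → 0 H
  atom 2: C, bond orders sum to 3 (valence 4) → 1 H
  atom 3: C, bond orders sum to 4 (valence 4) → 0 H
  atom 4: C, bond orders sum to 4 (valence 4) → 0 H
  atom 5: C, bond orders sum to 4 (valence 4) → 0 H
  atom 6: F (halogen, monovalent) → 0 H
  atom 7: F (halogen, monovalent) → 0 H
  atom 8: F (halogen, monovalent) → 0 H
  atom 9: C, bond orders sum to 4 (valence 4) → 0 H
  atom 10: C, bond orders sum to 3 (valence 4) → 1 H
  atom 11: O, bond orders sum to 2 (valence 2) → 0 H
  atom 12: C, bond orders sum to 4 (valence 4) → 0 H
  atom 13: O, bond orders sum to 2 (valence 2) → 0 H
  atom 14: C, bond orders sum to 4 (valence 4) → 0 H
  atom 15: O, bond orders sum to 2 (valence 2) → 0 H
  atom 16: O, bond orders sum to 2 (valence 2) → 0 H
  atom 17: C, bond orders sum to 1 (valence 4) → 3 H
Total hydrogens: 5.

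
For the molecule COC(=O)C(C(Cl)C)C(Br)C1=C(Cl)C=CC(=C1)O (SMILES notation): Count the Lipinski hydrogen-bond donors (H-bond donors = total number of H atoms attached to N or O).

1

Donors: find every N or O and count the H atoms it carries.
  atom 2 (O): bond orders sum to 2 → 0 H
  atom 4 (O): bond orders sum to 2 → 0 H
  atom 18 (O): bond orders sum to 1 → 1 H
Lipinski HBD = 1.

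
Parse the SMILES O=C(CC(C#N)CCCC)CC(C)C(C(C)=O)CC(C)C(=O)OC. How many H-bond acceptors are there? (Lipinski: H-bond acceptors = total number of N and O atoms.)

5

N atoms: 1; O atoms: 4.
Lipinski HBA = 1 + 4 = 5.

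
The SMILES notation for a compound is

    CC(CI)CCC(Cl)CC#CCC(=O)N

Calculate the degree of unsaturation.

Molecular formula: C11H17ClINO.
DoU = (2C + 2 + N − H − X) / 2, where X is the halogen count and O/S are ignored.
    = (2·11 + 2 + 1 − 17 − 2) / 2 = 6 / 2 = 3.

3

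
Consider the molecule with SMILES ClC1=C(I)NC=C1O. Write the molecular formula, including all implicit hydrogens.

C4H3ClINO

Walk through each heavy atom and fill implicit hydrogens from standard valence (C 4, N 3, O 2, S 2, halogen 1):
  atom 1: Cl (halogen, monovalent) → 0 H
  atom 2: C, bond orders sum to 4 (valence 4) → 0 H
  atom 3: C, bond orders sum to 4 (valence 4) → 0 H
  atom 4: I (halogen, monovalent) → 0 H
  atom 5: N, bond orders sum to 2 (valence 3) → 1 H
  atom 6: C, bond orders sum to 3 (valence 4) → 1 H
  atom 7: C, bond orders sum to 4 (valence 4) → 0 H
  atom 8: O, bond orders sum to 1 (valence 2) → 1 H
Totals → C:4, H:3, Cl:1, I:1, N:1, O:1.
In Hill order: C4H3ClINO.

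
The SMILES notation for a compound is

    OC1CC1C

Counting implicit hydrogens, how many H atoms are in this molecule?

8

Walk through each heavy atom and fill implicit hydrogens from standard valence (C 4, N 3, O 2, S 2, halogen 1):
  atom 1: O, bond orders sum to 1 (valence 2) → 1 H
  atom 2: C, bond orders sum to 3 (valence 4) → 1 H
  atom 3: C, bond orders sum to 2 (valence 4) → 2 H
  atom 4: C, bond orders sum to 3 (valence 4) → 1 H
  atom 5: C, bond orders sum to 1 (valence 4) → 3 H
Total hydrogens: 8.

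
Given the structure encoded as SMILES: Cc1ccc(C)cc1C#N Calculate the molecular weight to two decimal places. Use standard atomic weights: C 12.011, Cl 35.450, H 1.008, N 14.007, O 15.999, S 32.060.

131.18 g/mol

First, the molecular formula is C9H9N (counting implicit H from valence).
  C: 9 × 12.011 = 108.099
  H: 9 × 1.008 = 9.072
  N: 1 × 14.007 = 14.007
Sum: 9×12.011 + 9×1.008 + 1×14.007 = 131.178 → 131.18 g/mol.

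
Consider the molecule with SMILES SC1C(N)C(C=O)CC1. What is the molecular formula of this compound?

C6H11NOS

Walk through each heavy atom and fill implicit hydrogens from standard valence (C 4, N 3, O 2, S 2, halogen 1):
  atom 1: S, bond orders sum to 1 (valence 2) → 1 H
  atom 2: C, bond orders sum to 3 (valence 4) → 1 H
  atom 3: C, bond orders sum to 3 (valence 4) → 1 H
  atom 4: N, bond orders sum to 1 (valence 3) → 2 H
  atom 5: C, bond orders sum to 3 (valence 4) → 1 H
  atom 6: C, bond orders sum to 3 (valence 4) → 1 H
  atom 7: O, bond orders sum to 2 (valence 2) → 0 H
  atom 8: C, bond orders sum to 2 (valence 4) → 2 H
  atom 9: C, bond orders sum to 2 (valence 4) → 2 H
Totals → C:6, H:11, N:1, O:1, S:1.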